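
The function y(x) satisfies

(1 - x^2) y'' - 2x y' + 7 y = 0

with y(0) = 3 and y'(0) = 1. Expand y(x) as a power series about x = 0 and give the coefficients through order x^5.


Ansatz: y(x) = sum_{n>=0} a_n x^n, so y'(x) = sum_{n>=1} n a_n x^(n-1) and y''(x) = sum_{n>=2} n(n-1) a_n x^(n-2).
Substitute into P(x) y'' + Q(x) y' + R(x) y = 0 with P(x) = 1 - x^2, Q(x) = -2x, R(x) = 7, and match powers of x.
Initial conditions: a_0 = 3, a_1 = 1.
Setting the coefficient of each power of x to zero and solving order by order (substituting the coefficients already found):
  x^0: 2 a_2 + 7 a_0 = 0  ->  2 a_2 = -7 a_0 = -21  ->  a_2 = -21/2
  x^1: 6 a_3 + 5 a_1 = 0  ->  6 a_3 = -5 a_1 = -5  ->  a_3 = -5/6
  x^2: 12 a_4 + a_2 = 0  ->  12 a_4 = -a_2 = 21/2  ->  a_4 = 7/8
  x^3: 20 a_5 - 5 a_3 = 0  ->  20 a_5 = 5 a_3 = -25/6  ->  a_5 = -5/24
Truncated series: y(x) = 3 + x - (21/2) x^2 - (5/6) x^3 + (7/8) x^4 - (5/24) x^5 + O(x^6).

a_0 = 3; a_1 = 1; a_2 = -21/2; a_3 = -5/6; a_4 = 7/8; a_5 = -5/24


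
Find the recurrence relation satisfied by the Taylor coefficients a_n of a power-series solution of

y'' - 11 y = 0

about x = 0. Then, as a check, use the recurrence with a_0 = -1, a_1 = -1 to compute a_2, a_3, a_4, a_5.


Substitute y = sum_n a_n x^n into y'' + (const) y = 0.
y''(x) = sum_{n>=0} (n+2)(n+1) a_{n+2} x^n.
The ODE becomes sum_n [(n+2)(n+1) a_{n+2} - 11 a_n] x^n = 0.
Setting each coefficient to zero gives the recurrence:
  (n+2)(n+1) a_{n+2} - 11 a_n = 0,
  a_{n+2} = 11 / ((n+1)(n+2)) a_n.

Check with a_0 = -1, a_1 = -1 (apply the recurrence for n = 0, 1, 2, 3): a_0 = -1, a_1 = -1, a_2 = -11/2, a_3 = -11/6, a_4 = -121/24, a_5 = -121/120.

a_{n+2} = 11/((n+1)(n+2)) * a_n; check: a_0 = -1, a_1 = -1, a_2 = -11/2, a_3 = -11/6, a_4 = -121/24, a_5 = -121/120


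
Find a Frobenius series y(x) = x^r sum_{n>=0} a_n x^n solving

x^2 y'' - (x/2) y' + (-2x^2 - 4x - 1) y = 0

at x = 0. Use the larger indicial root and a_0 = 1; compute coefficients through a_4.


Write in Frobenius form y'' + (p(x)/x) y' + (q(x)/x^2) y = 0:
  p(x) = -1/2,  q(x) = -2x^2 - 4x - 1.
Indicial equation: r(r-1) + (-1/2) r + (-1) = 0 -> roots r_1 = 2, r_2 = -1/2.
Take r = r_1 = 2. Let y(x) = x^r sum_{n>=0} a_n x^n with a_0 = 1.
Substitute y = x^r sum a_n x^n and match x^{r+n}. The recurrence is
  D(n) a_n - 4 a_{n-1} - 2 a_{n-2} = 0,  where D(n) = (r+n)(r+n-1) + (-1/2)(r+n) + (-1).
  a_n = [4 a_{n-1} + 2 a_{n-2}] / D(n).
Since the indicial polynomial factors as (r - r_1)(r - r_2), D(n) = (r_1 + n - r_1)(r_1 + n - r_2) = n(n + 5/2).
Evaluating step by step (a_0 = 1):
  n = 1: D(1) = 1(1 + 5/2) = 7/2; numerator = 4(1) = 4; a_1 = (4)/(7/2) = 8/7
  n = 2: D(2) = 2(2 + 5/2) = 9; numerator = 4(8/7) + 2(1) = 46/7; a_2 = (46/7)/(9) = 46/63
  n = 3: D(3) = 3(3 + 5/2) = 33/2; numerator = 4(46/63) + 2(8/7) = 328/63; a_3 = (328/63)/(33/2) = 656/2079
  n = 4: D(4) = 4(4 + 5/2) = 26; numerator = 4(656/2079) + 2(46/63) = 5660/2079; a_4 = (5660/2079)/(26) = 2830/27027

r = 2; a_0 = 1; a_1 = 8/7; a_2 = 46/63; a_3 = 656/2079; a_4 = 2830/27027


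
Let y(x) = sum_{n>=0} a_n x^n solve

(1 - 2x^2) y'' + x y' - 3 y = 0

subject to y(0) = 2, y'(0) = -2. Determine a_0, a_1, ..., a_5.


Ansatz: y(x) = sum_{n>=0} a_n x^n, so y'(x) = sum_{n>=1} n a_n x^(n-1) and y''(x) = sum_{n>=2} n(n-1) a_n x^(n-2).
Substitute into P(x) y'' + Q(x) y' + R(x) y = 0 with P(x) = 1 - 2x^2, Q(x) = x, R(x) = -3, and match powers of x.
Initial conditions: a_0 = 2, a_1 = -2.
Setting the coefficient of each power of x to zero and solving order by order (substituting the coefficients already found):
  x^0: 2 a_2 - 3 a_0 = 0  ->  2 a_2 = 3 a_0 = 6  ->  a_2 = 3
  x^1: 6 a_3 - 2 a_1 = 0  ->  6 a_3 = 2 a_1 = -4  ->  a_3 = -2/3
  x^2: 12 a_4 - 5 a_2 = 0  ->  12 a_4 = 5 a_2 = 15  ->  a_4 = 5/4
  x^3: 20 a_5 - 12 a_3 = 0  ->  20 a_5 = 12 a_3 = -8  ->  a_5 = -2/5
Truncated series: y(x) = 2 - 2 x + 3 x^2 - (2/3) x^3 + (5/4) x^4 - (2/5) x^5 + O(x^6).

a_0 = 2; a_1 = -2; a_2 = 3; a_3 = -2/3; a_4 = 5/4; a_5 = -2/5


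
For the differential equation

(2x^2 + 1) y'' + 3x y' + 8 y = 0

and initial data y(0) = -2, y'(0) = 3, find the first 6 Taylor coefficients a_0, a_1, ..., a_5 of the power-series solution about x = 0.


Ansatz: y(x) = sum_{n>=0} a_n x^n, so y'(x) = sum_{n>=1} n a_n x^(n-1) and y''(x) = sum_{n>=2} n(n-1) a_n x^(n-2).
Substitute into P(x) y'' + Q(x) y' + R(x) y = 0 with P(x) = 2x^2 + 1, Q(x) = 3x, R(x) = 8, and match powers of x.
Initial conditions: a_0 = -2, a_1 = 3.
Setting the coefficient of each power of x to zero and solving order by order (substituting the coefficients already found):
  x^0: 2 a_2 + 8 a_0 = 0  ->  2 a_2 = -8 a_0 = 16  ->  a_2 = 8
  x^1: 6 a_3 + 11 a_1 = 0  ->  6 a_3 = -11 a_1 = -33  ->  a_3 = -11/2
  x^2: 12 a_4 + 18 a_2 = 0  ->  12 a_4 = -18 a_2 = -144  ->  a_4 = -12
  x^3: 20 a_5 + 29 a_3 = 0  ->  20 a_5 = -29 a_3 = 319/2  ->  a_5 = 319/40
Truncated series: y(x) = -2 + 3 x + 8 x^2 - (11/2) x^3 - 12 x^4 + (319/40) x^5 + O(x^6).

a_0 = -2; a_1 = 3; a_2 = 8; a_3 = -11/2; a_4 = -12; a_5 = 319/40


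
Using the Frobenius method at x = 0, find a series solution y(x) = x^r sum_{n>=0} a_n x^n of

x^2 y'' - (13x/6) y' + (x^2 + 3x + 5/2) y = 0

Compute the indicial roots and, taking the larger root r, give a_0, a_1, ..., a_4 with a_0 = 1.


Write in Frobenius form y'' + (p(x)/x) y' + (q(x)/x^2) y = 0:
  p(x) = -13/6,  q(x) = x^2 + 3x + 5/2.
Indicial equation: r(r-1) + (-13/6) r + (5/2) = 0 -> roots r_1 = 5/3, r_2 = 3/2.
Take r = r_1 = 5/3. Let y(x) = x^r sum_{n>=0} a_n x^n with a_0 = 1.
Substitute y = x^r sum a_n x^n and match x^{r+n}. The recurrence is
  D(n) a_n + 3 a_{n-1} + 1 a_{n-2} = 0,  where D(n) = (r+n)(r+n-1) + (-13/6)(r+n) + (5/2).
  a_n = [-3 a_{n-1} - 1 a_{n-2}] / D(n).
Since the indicial polynomial factors as (r - r_1)(r - r_2), D(n) = (r_1 + n - r_1)(r_1 + n - r_2) = n(n + 1/6).
Evaluating step by step (a_0 = 1):
  n = 1: D(1) = 1(1 + 1/6) = 7/6; numerator = -3(1) = -3; a_1 = (-3)/(7/6) = -18/7
  n = 2: D(2) = 2(2 + 1/6) = 13/3; numerator = -3(-18/7) - 1(1) = 47/7; a_2 = (47/7)/(13/3) = 141/91
  n = 3: D(3) = 3(3 + 1/6) = 19/2; numerator = -3(141/91) - 1(-18/7) = -27/13; a_3 = (-27/13)/(19/2) = -54/247
  n = 4: D(4) = 4(4 + 1/6) = 50/3; numerator = -3(-54/247) - 1(141/91) = -1545/1729; a_4 = (-1545/1729)/(50/3) = -927/17290

r = 5/3; a_0 = 1; a_1 = -18/7; a_2 = 141/91; a_3 = -54/247; a_4 = -927/17290


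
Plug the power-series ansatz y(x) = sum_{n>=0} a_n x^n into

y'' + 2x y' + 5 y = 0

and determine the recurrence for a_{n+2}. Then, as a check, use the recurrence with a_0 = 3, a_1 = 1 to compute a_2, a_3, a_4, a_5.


Substitute y = sum_n a_n x^n.
y''(x) has coefficient (n+2)(n+1) a_{n+2} at x^n;
2 x y'(x) has coefficient 2 n a_n at x^n (shift);
5 y(x) has coefficient 5 a_n at x^n.
Matching x^n: (n+2)(n+1) a_{n+2} + (2n + 5) a_n = 0.
Thus a_{n+2} = (-2n - 5) / ((n+1)(n+2)) * a_n.

Check with a_0 = 3, a_1 = 1 (apply the recurrence for n = 0, 1, 2, 3): a_0 = 3, a_1 = 1, a_2 = -15/2, a_3 = -7/6, a_4 = 45/8, a_5 = 77/120.

a_(n+2) = (-2n - 5) / ((n+1)(n+2)) * a_n; check: a_0 = 3, a_1 = 1, a_2 = -15/2, a_3 = -7/6, a_4 = 45/8, a_5 = 77/120


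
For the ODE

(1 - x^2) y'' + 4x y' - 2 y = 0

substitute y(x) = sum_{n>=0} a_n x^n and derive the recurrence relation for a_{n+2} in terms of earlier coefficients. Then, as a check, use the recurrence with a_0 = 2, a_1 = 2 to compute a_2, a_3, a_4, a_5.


Substitute y = sum_n a_n x^n.
(1 - 1 x^2) y'' contributes (n+2)(n+1) a_{n+2} - n(n-1) a_n at x^n.
4 x y'(x) contributes 4 n a_n at x^n.
-2 y(x) contributes -2 a_n at x^n.
Matching x^n: (n+2)(n+1) a_{n+2} + (-n(n-1) + 4 n - 2) a_n = 0.
Thus a_{n+2} = (n(n-1) - 4 n + 2) / ((n+1)(n+2)) * a_n.

Check with a_0 = 2, a_1 = 2 (apply the recurrence for n = 0, 1, 2, 3): a_0 = 2, a_1 = 2, a_2 = 2, a_3 = -2/3, a_4 = -2/3, a_5 = 2/15.

a_(n+2) = (n(n-1) - 4 n + 2) / ((n+1)(n+2)) * a_n; check: a_0 = 2, a_1 = 2, a_2 = 2, a_3 = -2/3, a_4 = -2/3, a_5 = 2/15


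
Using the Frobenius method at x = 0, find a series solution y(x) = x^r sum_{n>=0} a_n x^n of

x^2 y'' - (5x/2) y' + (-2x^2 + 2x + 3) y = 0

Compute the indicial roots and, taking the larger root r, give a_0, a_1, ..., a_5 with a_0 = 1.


Write in Frobenius form y'' + (p(x)/x) y' + (q(x)/x^2) y = 0:
  p(x) = -5/2,  q(x) = -2x^2 + 2x + 3.
Indicial equation: r(r-1) + (-5/2) r + (3) = 0 -> roots r_1 = 2, r_2 = 3/2.
Take r = r_1 = 2. Let y(x) = x^r sum_{n>=0} a_n x^n with a_0 = 1.
Substitute y = x^r sum a_n x^n and match x^{r+n}. The recurrence is
  D(n) a_n + 2 a_{n-1} - 2 a_{n-2} = 0,  where D(n) = (r+n)(r+n-1) + (-5/2)(r+n) + (3).
  a_n = [-2 a_{n-1} + 2 a_{n-2}] / D(n).
Since the indicial polynomial factors as (r - r_1)(r - r_2), D(n) = (r_1 + n - r_1)(r_1 + n - r_2) = n(n + 1/2).
Evaluating step by step (a_0 = 1):
  n = 1: D(1) = 1(1 + 1/2) = 3/2; numerator = -2(1) = -2; a_1 = (-2)/(3/2) = -4/3
  n = 2: D(2) = 2(2 + 1/2) = 5; numerator = -2(-4/3) + 2(1) = 14/3; a_2 = (14/3)/(5) = 14/15
  n = 3: D(3) = 3(3 + 1/2) = 21/2; numerator = -2(14/15) + 2(-4/3) = -68/15; a_3 = (-68/15)/(21/2) = -136/315
  n = 4: D(4) = 4(4 + 1/2) = 18; numerator = -2(-136/315) + 2(14/15) = 172/63; a_4 = (172/63)/(18) = 86/567
  n = 5: D(5) = 5(5 + 1/2) = 55/2; numerator = -2(86/567) + 2(-136/315) = -3308/2835; a_5 = (-3308/2835)/(55/2) = -6616/155925

r = 2; a_0 = 1; a_1 = -4/3; a_2 = 14/15; a_3 = -136/315; a_4 = 86/567; a_5 = -6616/155925


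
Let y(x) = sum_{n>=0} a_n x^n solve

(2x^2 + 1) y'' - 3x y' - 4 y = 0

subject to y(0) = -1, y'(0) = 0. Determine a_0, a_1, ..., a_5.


Ansatz: y(x) = sum_{n>=0} a_n x^n, so y'(x) = sum_{n>=1} n a_n x^(n-1) and y''(x) = sum_{n>=2} n(n-1) a_n x^(n-2).
Substitute into P(x) y'' + Q(x) y' + R(x) y = 0 with P(x) = 2x^2 + 1, Q(x) = -3x, R(x) = -4, and match powers of x.
Initial conditions: a_0 = -1, a_1 = 0.
Setting the coefficient of each power of x to zero and solving order by order (substituting the coefficients already found):
  x^0: 2 a_2 - 4 a_0 = 0  ->  2 a_2 = 4 a_0 = -4  ->  a_2 = -2
  x^1: 6 a_3 - 7 a_1 = 0  ->  6 a_3 = 7 a_1 = 0  ->  a_3 = 0
  x^2: 12 a_4 - 6 a_2 = 0  ->  12 a_4 = 6 a_2 = -12  ->  a_4 = -1
  x^3: 20 a_5 - a_3 = 0  ->  20 a_5 = a_3 = 0  ->  a_5 = 0
Truncated series: y(x) = -1 - 2 x^2 - x^4 + O(x^6).

a_0 = -1; a_1 = 0; a_2 = -2; a_3 = 0; a_4 = -1; a_5 = 0


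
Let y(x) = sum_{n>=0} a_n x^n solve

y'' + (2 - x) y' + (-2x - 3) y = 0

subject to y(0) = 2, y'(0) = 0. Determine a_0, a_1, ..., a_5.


Ansatz: y(x) = sum_{n>=0} a_n x^n, so y'(x) = sum_{n>=1} n a_n x^(n-1) and y''(x) = sum_{n>=2} n(n-1) a_n x^(n-2).
Substitute into P(x) y'' + Q(x) y' + R(x) y = 0 with P(x) = 1, Q(x) = 2 - x, R(x) = -2x - 3, and match powers of x.
Initial conditions: a_0 = 2, a_1 = 0.
Setting the coefficient of each power of x to zero and solving order by order (substituting the coefficients already found):
  x^0: 2 a_2 + 2 a_1 - 3 a_0 = 0  ->  2 a_2 = -2 a_1 + 3 a_0 = 6  ->  a_2 = 3
  x^1: 6 a_3 + 4 a_2 - 4 a_1 - 2 a_0 = 0  ->  6 a_3 = -4 a_2 + 4 a_1 + 2 a_0 = -8  ->  a_3 = -4/3
  x^2: 12 a_4 + 6 a_3 - 5 a_2 - 2 a_1 = 0  ->  12 a_4 = -6 a_3 + 5 a_2 + 2 a_1 = 23  ->  a_4 = 23/12
  x^3: 20 a_5 + 8 a_4 - 6 a_3 - 2 a_2 = 0  ->  20 a_5 = -8 a_4 + 6 a_3 + 2 a_2 = -52/3  ->  a_5 = -13/15
Truncated series: y(x) = 2 + 3 x^2 - (4/3) x^3 + (23/12) x^4 - (13/15) x^5 + O(x^6).

a_0 = 2; a_1 = 0; a_2 = 3; a_3 = -4/3; a_4 = 23/12; a_5 = -13/15


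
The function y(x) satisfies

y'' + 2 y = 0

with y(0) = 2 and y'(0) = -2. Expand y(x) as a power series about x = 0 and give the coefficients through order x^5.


Ansatz: y(x) = sum_{n>=0} a_n x^n, so y'(x) = sum_{n>=1} n a_n x^(n-1) and y''(x) = sum_{n>=2} n(n-1) a_n x^(n-2).
Substitute into P(x) y'' + Q(x) y' + R(x) y = 0 with P(x) = 1, Q(x) = 0, R(x) = 2, and match powers of x.
Initial conditions: a_0 = 2, a_1 = -2.
Setting the coefficient of each power of x to zero and solving order by order (substituting the coefficients already found):
  x^0: 2 a_2 + 2 a_0 = 0  ->  2 a_2 = -2 a_0 = -4  ->  a_2 = -2
  x^1: 6 a_3 + 2 a_1 = 0  ->  6 a_3 = -2 a_1 = 4  ->  a_3 = 2/3
  x^2: 12 a_4 + 2 a_2 = 0  ->  12 a_4 = -2 a_2 = 4  ->  a_4 = 1/3
  x^3: 20 a_5 + 2 a_3 = 0  ->  20 a_5 = -2 a_3 = -4/3  ->  a_5 = -1/15
Truncated series: y(x) = 2 - 2 x - 2 x^2 + (2/3) x^3 + (1/3) x^4 - (1/15) x^5 + O(x^6).

a_0 = 2; a_1 = -2; a_2 = -2; a_3 = 2/3; a_4 = 1/3; a_5 = -1/15


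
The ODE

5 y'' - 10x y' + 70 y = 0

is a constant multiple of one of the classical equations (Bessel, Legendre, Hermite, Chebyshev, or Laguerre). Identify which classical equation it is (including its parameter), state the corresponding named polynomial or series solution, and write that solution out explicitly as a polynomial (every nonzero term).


All three coefficients share the factor 5; dividing through by 5 gives  y'' - 2x y' + 14 y = 0.
This matches the Hermite equation y'' - 2x y' + 2n y = 0 with 2n = 14, so n = 7; the polynomial solution is H_7(x).
With y = sum_k a_k x^k, matching x^k gives (k+2)(k+1) a_{k+2} = 2(k - n) a_k = 2(k - 7) a_k. The right side vanishes at k = 7, so the series with the parity of 7 terminates at degree 7.
Standard normalization: leading coefficient of H_n is 2^n, so a_7 = 2^7 = 128. Work downward with a_k = (k+1)(k+2) a_{k+2} / (2(k - n)):
  a_5 = (6)(7)(128) / (2(5 - 7)) = 5376/(-4) = -1344
  a_3 = (4)(5)(-1344) / (2(3 - 7)) = -26880/(-8) = 3360
  a_1 = (2)(3)(3360) / (2(1 - 7)) = 20160/(-12) = -1680
Hence H_7(x) = 128 x^7 - 1344 x^5 + 3360 x^3 - 1680 x.

H_7(x); series = 128 x^7 - 1344 x^5 + 3360 x^3 - 1680 x


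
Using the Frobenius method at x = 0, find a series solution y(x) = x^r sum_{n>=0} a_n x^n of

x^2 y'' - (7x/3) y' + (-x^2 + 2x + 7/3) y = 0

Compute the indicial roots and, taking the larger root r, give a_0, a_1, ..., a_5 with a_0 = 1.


Write in Frobenius form y'' + (p(x)/x) y' + (q(x)/x^2) y = 0:
  p(x) = -7/3,  q(x) = -x^2 + 2x + 7/3.
Indicial equation: r(r-1) + (-7/3) r + (7/3) = 0 -> roots r_1 = 7/3, r_2 = 1.
Take r = r_1 = 7/3. Let y(x) = x^r sum_{n>=0} a_n x^n with a_0 = 1.
Substitute y = x^r sum a_n x^n and match x^{r+n}. The recurrence is
  D(n) a_n + 2 a_{n-1} - 1 a_{n-2} = 0,  where D(n) = (r+n)(r+n-1) + (-7/3)(r+n) + (7/3).
  a_n = [-2 a_{n-1} + 1 a_{n-2}] / D(n).
Since the indicial polynomial factors as (r - r_1)(r - r_2), D(n) = (r_1 + n - r_1)(r_1 + n - r_2) = n(n + 4/3).
Evaluating step by step (a_0 = 1):
  n = 1: D(1) = 1(1 + 4/3) = 7/3; numerator = -2(1) = -2; a_1 = (-2)/(7/3) = -6/7
  n = 2: D(2) = 2(2 + 4/3) = 20/3; numerator = -2(-6/7) + 1(1) = 19/7; a_2 = (19/7)/(20/3) = 57/140
  n = 3: D(3) = 3(3 + 4/3) = 13; numerator = -2(57/140) + 1(-6/7) = -117/70; a_3 = (-117/70)/(13) = -9/70
  n = 4: D(4) = 4(4 + 4/3) = 64/3; numerator = -2(-9/70) + 1(57/140) = 93/140; a_4 = (93/140)/(64/3) = 279/8960
  n = 5: D(5) = 5(5 + 4/3) = 95/3; numerator = -2(279/8960) + 1(-9/70) = -171/896; a_5 = (-171/896)/(95/3) = -27/4480

r = 7/3; a_0 = 1; a_1 = -6/7; a_2 = 57/140; a_3 = -9/70; a_4 = 279/8960; a_5 = -27/4480


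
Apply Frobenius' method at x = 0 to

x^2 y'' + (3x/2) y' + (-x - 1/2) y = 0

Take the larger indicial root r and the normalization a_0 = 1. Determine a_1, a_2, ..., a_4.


Write in Frobenius form y'' + (p(x)/x) y' + (q(x)/x^2) y = 0:
  p(x) = 3/2,  q(x) = -x - 1/2.
Indicial equation: r(r-1) + (3/2) r + (-1/2) = 0 -> roots r_1 = 1/2, r_2 = -1.
Take r = r_1 = 1/2. Let y(x) = x^r sum_{n>=0} a_n x^n with a_0 = 1.
Substitute y = x^r sum a_n x^n and match x^{r+n}. The recurrence is
  D(n) a_n - 1 a_{n-1} = 0,  where D(n) = (r+n)(r+n-1) + (3/2)(r+n) + (-1/2).
  a_n = 1 / D(n) * a_{n-1}.
Since the indicial polynomial factors as (r - r_1)(r - r_2), D(n) = (r_1 + n - r_1)(r_1 + n - r_2) = n(n + 3/2).
Evaluating step by step (a_0 = 1):
  n = 1: D(1) = 1(1 + 3/2) = 5/2; numerator = 1(1) = 1; a_1 = (1)/(5/2) = 2/5
  n = 2: D(2) = 2(2 + 3/2) = 7; numerator = 1(2/5) = 2/5; a_2 = (2/5)/(7) = 2/35
  n = 3: D(3) = 3(3 + 3/2) = 27/2; numerator = 1(2/35) = 2/35; a_3 = (2/35)/(27/2) = 4/945
  n = 4: D(4) = 4(4 + 3/2) = 22; numerator = 1(4/945) = 4/945; a_4 = (4/945)/(22) = 2/10395

r = 1/2; a_0 = 1; a_1 = 2/5; a_2 = 2/35; a_3 = 4/945; a_4 = 2/10395


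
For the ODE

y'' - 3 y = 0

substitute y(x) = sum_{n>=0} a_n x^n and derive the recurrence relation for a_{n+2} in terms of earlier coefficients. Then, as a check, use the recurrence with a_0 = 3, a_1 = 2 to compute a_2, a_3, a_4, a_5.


Substitute y = sum_n a_n x^n into y'' + (const) y = 0.
y''(x) = sum_{n>=0} (n+2)(n+1) a_{n+2} x^n.
The ODE becomes sum_n [(n+2)(n+1) a_{n+2} - 3 a_n] x^n = 0.
Setting each coefficient to zero gives the recurrence:
  (n+2)(n+1) a_{n+2} - 3 a_n = 0,
  a_{n+2} = 3 / ((n+1)(n+2)) a_n.

Check with a_0 = 3, a_1 = 2 (apply the recurrence for n = 0, 1, 2, 3): a_0 = 3, a_1 = 2, a_2 = 9/2, a_3 = 1, a_4 = 9/8, a_5 = 3/20.

a_{n+2} = 3/((n+1)(n+2)) * a_n; check: a_0 = 3, a_1 = 2, a_2 = 9/2, a_3 = 1, a_4 = 9/8, a_5 = 3/20


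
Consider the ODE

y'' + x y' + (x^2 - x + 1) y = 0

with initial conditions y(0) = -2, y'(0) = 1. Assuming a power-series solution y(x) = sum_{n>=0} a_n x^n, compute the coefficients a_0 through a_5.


Ansatz: y(x) = sum_{n>=0} a_n x^n, so y'(x) = sum_{n>=1} n a_n x^(n-1) and y''(x) = sum_{n>=2} n(n-1) a_n x^(n-2).
Substitute into P(x) y'' + Q(x) y' + R(x) y = 0 with P(x) = 1, Q(x) = x, R(x) = x^2 - x + 1, and match powers of x.
Initial conditions: a_0 = -2, a_1 = 1.
Setting the coefficient of each power of x to zero and solving order by order (substituting the coefficients already found):
  x^0: 2 a_2 + a_0 = 0  ->  2 a_2 = -a_0 = 2  ->  a_2 = 1
  x^1: 6 a_3 + 2 a_1 - a_0 = 0  ->  6 a_3 = -2 a_1 + a_0 = -4  ->  a_3 = -2/3
  x^2: 12 a_4 + 3 a_2 - a_1 + a_0 = 0  ->  12 a_4 = -3 a_2 + a_1 - a_0 = 0  ->  a_4 = 0
  x^3: 20 a_5 + 4 a_3 - a_2 + a_1 = 0  ->  20 a_5 = -4 a_3 + a_2 - a_1 = 8/3  ->  a_5 = 2/15
Truncated series: y(x) = -2 + x + x^2 - (2/3) x^3 + (2/15) x^5 + O(x^6).

a_0 = -2; a_1 = 1; a_2 = 1; a_3 = -2/3; a_4 = 0; a_5 = 2/15


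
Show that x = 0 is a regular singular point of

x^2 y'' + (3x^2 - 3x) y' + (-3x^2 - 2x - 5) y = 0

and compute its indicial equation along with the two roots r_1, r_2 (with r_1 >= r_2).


Divide by x^2 to reach normal form y'' + P_1(x) y' + P_2(x) y = 0 with P_1(x) = 3 - 3/x and P_2(x) = -3 - 2/x - 5/x^2.
x = 0 is a singular point because the y'-coefficient 3 - 3/x has a pole at x = 0 and the y-coefficient -3 - 2/x - 5/x^2 has a pole at x = 0.
It is a regular singular point because x P_1(x) = p(x) = 3x - 3 and x^2 P_2(x) = q(x) = -3x^2 - 2x - 5 are polynomials, hence analytic at x = 0.
p(0) = -3,  q(0) = -5.
Indicial equation: r(r-1) + p(0) r + q(0) = 0, i.e. r^2 + (p(0) - 1) r + q(0) = 0, i.e. r^2 - 4 r - 5 = 0.
Discriminant: (-4)^2 - 4(-5) = 36, so r = (4 ± 6)/2.
Solving: r_1 = 5, r_2 = -1.

indicial: r^2 - 4 r - 5 = 0; roots r_1 = 5, r_2 = -1


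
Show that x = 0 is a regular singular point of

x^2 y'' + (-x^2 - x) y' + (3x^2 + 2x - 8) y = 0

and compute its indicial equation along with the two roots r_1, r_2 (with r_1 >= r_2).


Divide by x^2 to reach normal form y'' + P_1(x) y' + P_2(x) y = 0 with P_1(x) = -1 - 1/x and P_2(x) = 3 + 2/x - 8/x^2.
x = 0 is a singular point because the y'-coefficient -1 - 1/x has a pole at x = 0 and the y-coefficient 3 + 2/x - 8/x^2 has a pole at x = 0.
It is a regular singular point because x P_1(x) = p(x) = -x - 1 and x^2 P_2(x) = q(x) = 3x^2 + 2x - 8 are polynomials, hence analytic at x = 0.
p(0) = -1,  q(0) = -8.
Indicial equation: r(r-1) + p(0) r + q(0) = 0, i.e. r^2 + (p(0) - 1) r + q(0) = 0, i.e. r^2 - 2 r - 8 = 0.
Discriminant: (-2)^2 - 4(-8) = 36, so r = (2 ± 6)/2.
Solving: r_1 = 4, r_2 = -2.

indicial: r^2 - 2 r - 8 = 0; roots r_1 = 4, r_2 = -2


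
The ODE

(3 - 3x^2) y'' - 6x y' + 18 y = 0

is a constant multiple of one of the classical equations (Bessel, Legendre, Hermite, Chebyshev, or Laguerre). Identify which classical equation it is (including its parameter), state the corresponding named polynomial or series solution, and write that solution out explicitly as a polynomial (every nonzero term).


All three coefficients share the factor 3; dividing through by 3 gives  (1 - x^2) y'' - 2x y' + 6 y = 0.
This matches the Legendre equation (1 - x^2) y'' - 2x y' + n(n+1) y = 0 (note the -2x y' term) with n(n+1) = 6, so n = 2; the polynomial solution is P_2(x).
With y = sum_k a_k x^k, matching x^k gives (k+2)(k+1) a_{k+2} = [k(k+1) - n(n+1)] a_k = (k - 2)(k + 3) a_k. The right side vanishes at k = 2, so the series with the parity of 2 terminates at degree 2.
Standard normalization (P_n(1) = 1): leading coefficient (2n)!/(2^n (n!)^2) = 24/(4*4) = 3/2, so a_2 = 3/2. Work downward with a_k = (k+1)(k+2) a_{k+2} / ((k - 2)(k + 3)):
  a_0 = (1)(2)(3/2) / ((0 - 2)(0 + 3)) = 3/(-6) = -1/2
Hence P_2(x) = 3 x^2/2 - 1/2.

P_2(x); series = 3 x^2/2 - 1/2


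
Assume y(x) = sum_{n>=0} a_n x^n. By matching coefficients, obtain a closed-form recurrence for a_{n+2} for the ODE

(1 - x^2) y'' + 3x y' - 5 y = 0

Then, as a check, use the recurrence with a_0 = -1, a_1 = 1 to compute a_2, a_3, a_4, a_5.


Substitute y = sum_n a_n x^n.
(1 - 1 x^2) y'' contributes (n+2)(n+1) a_{n+2} - n(n-1) a_n at x^n.
3 x y'(x) contributes 3 n a_n at x^n.
-5 y(x) contributes -5 a_n at x^n.
Matching x^n: (n+2)(n+1) a_{n+2} + (-n(n-1) + 3 n - 5) a_n = 0.
Thus a_{n+2} = (n(n-1) - 3 n + 5) / ((n+1)(n+2)) * a_n.

Check with a_0 = -1, a_1 = 1 (apply the recurrence for n = 0, 1, 2, 3): a_0 = -1, a_1 = 1, a_2 = -5/2, a_3 = 1/3, a_4 = -5/24, a_5 = 1/30.

a_(n+2) = (n(n-1) - 3 n + 5) / ((n+1)(n+2)) * a_n; check: a_0 = -1, a_1 = 1, a_2 = -5/2, a_3 = 1/3, a_4 = -5/24, a_5 = 1/30


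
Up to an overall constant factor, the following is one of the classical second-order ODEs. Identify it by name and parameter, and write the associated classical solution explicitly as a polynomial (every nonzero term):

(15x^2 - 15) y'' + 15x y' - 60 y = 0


All three coefficients share the factor -15; dividing through by -15 gives  (1 - x^2) y'' - x y' + 4 y = 0.
This matches the Chebyshev equation (1 - x^2) y'' - x y' + n^2 y = 0 (note the -x y' term, not -2x y') with n^2 = 4, so n = 2; the polynomial solution is T_2(x).
With y = sum_k a_k x^k, matching x^k gives (k+2)(k+1) a_{k+2} = (k^2 - n^2) a_k = (k - 2)(k + 2) a_k. The right side vanishes at k = 2, so the series with the parity of 2 terminates at degree 2.
Standard normalization: leading coefficient of T_n is 2^(n-1), so a_2 = 2^1 = 2. Work downward with a_k = (k+1)(k+2) a_{k+2} / ((k - 2)(k + 2)):
  a_0 = (1)(2)(2) / ((0 - 2)(0 + 2)) = 4/(-4) = -1
Hence T_2(x) = 2 x^2 - 1.

T_2(x); series = 2 x^2 - 1


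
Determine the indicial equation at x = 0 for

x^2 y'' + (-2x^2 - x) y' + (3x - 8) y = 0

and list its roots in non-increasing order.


Divide by x^2 to reach normal form y'' + P_1(x) y' + P_2(x) y = 0 with P_1(x) = -2 - 1/x and P_2(x) = 3/x - 8/x^2.
x = 0 is a singular point because the y'-coefficient -2 - 1/x has a pole at x = 0 and the y-coefficient 3/x - 8/x^2 has a pole at x = 0.
It is a regular singular point because x P_1(x) = p(x) = -2x - 1 and x^2 P_2(x) = q(x) = 3x - 8 are polynomials, hence analytic at x = 0.
p(0) = -1,  q(0) = -8.
Indicial equation: r(r-1) + p(0) r + q(0) = 0, i.e. r^2 + (p(0) - 1) r + q(0) = 0, i.e. r^2 - 2 r - 8 = 0.
Discriminant: (-2)^2 - 4(-8) = 36, so r = (2 ± 6)/2.
Solving: r_1 = 4, r_2 = -2.

indicial: r^2 - 2 r - 8 = 0; roots r_1 = 4, r_2 = -2


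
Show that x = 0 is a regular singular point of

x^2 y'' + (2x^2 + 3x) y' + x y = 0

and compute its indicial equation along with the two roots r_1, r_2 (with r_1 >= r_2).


Divide by x^2 to reach normal form y'' + P_1(x) y' + P_2(x) y = 0 with P_1(x) = 2 + 3/x and P_2(x) = 1/x.
x = 0 is a singular point because the y'-coefficient 2 + 3/x has a pole at x = 0 and the y-coefficient 1/x has a pole at x = 0.
It is a regular singular point because x P_1(x) = p(x) = 2x + 3 and x^2 P_2(x) = q(x) = x are polynomials, hence analytic at x = 0.
p(0) = 3,  q(0) = 0.
Indicial equation: r(r-1) + p(0) r + q(0) = 0, i.e. r^2 + (p(0) - 1) r + q(0) = 0, i.e. r^2 + 2 r = 0.
Discriminant: (2)^2 - 4(0) = 4, so r = (-2 ± 2)/2.
Solving: r_1 = 0, r_2 = -2.

indicial: r^2 + 2 r = 0; roots r_1 = 0, r_2 = -2


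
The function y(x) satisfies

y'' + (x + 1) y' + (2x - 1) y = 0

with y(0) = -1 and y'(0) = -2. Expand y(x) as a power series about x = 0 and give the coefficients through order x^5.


Ansatz: y(x) = sum_{n>=0} a_n x^n, so y'(x) = sum_{n>=1} n a_n x^(n-1) and y''(x) = sum_{n>=2} n(n-1) a_n x^(n-2).
Substitute into P(x) y'' + Q(x) y' + R(x) y = 0 with P(x) = 1, Q(x) = x + 1, R(x) = 2x - 1, and match powers of x.
Initial conditions: a_0 = -1, a_1 = -2.
Setting the coefficient of each power of x to zero and solving order by order (substituting the coefficients already found):
  x^0: 2 a_2 + a_1 - a_0 = 0  ->  2 a_2 = -a_1 + a_0 = 1  ->  a_2 = 1/2
  x^1: 6 a_3 + 2 a_2 + 2 a_0 = 0  ->  6 a_3 = -2 a_2 - 2 a_0 = 1  ->  a_3 = 1/6
  x^2: 12 a_4 + 3 a_3 + a_2 + 2 a_1 = 0  ->  12 a_4 = -3 a_3 - a_2 - 2 a_1 = 3  ->  a_4 = 1/4
  x^3: 20 a_5 + 4 a_4 + 2 a_3 + 2 a_2 = 0  ->  20 a_5 = -4 a_4 - 2 a_3 - 2 a_2 = -7/3  ->  a_5 = -7/60
Truncated series: y(x) = -1 - 2 x + (1/2) x^2 + (1/6) x^3 + (1/4) x^4 - (7/60) x^5 + O(x^6).

a_0 = -1; a_1 = -2; a_2 = 1/2; a_3 = 1/6; a_4 = 1/4; a_5 = -7/60


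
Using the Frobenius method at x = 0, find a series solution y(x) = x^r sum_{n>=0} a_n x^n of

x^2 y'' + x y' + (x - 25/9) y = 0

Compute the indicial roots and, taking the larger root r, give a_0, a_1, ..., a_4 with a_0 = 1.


Write in Frobenius form y'' + (p(x)/x) y' + (q(x)/x^2) y = 0:
  p(x) = 1,  q(x) = x - 25/9.
Indicial equation: r(r-1) + (1) r + (-25/9) = 0 -> roots r_1 = 5/3, r_2 = -5/3.
Take r = r_1 = 5/3. Let y(x) = x^r sum_{n>=0} a_n x^n with a_0 = 1.
Substitute y = x^r sum a_n x^n and match x^{r+n}. The recurrence is
  D(n) a_n + 1 a_{n-1} = 0,  where D(n) = (r+n)(r+n-1) + (1)(r+n) + (-25/9).
  a_n = -1 / D(n) * a_{n-1}.
Since the indicial polynomial factors as (r - r_1)(r - r_2), D(n) = (r_1 + n - r_1)(r_1 + n - r_2) = n(n + 10/3).
Evaluating step by step (a_0 = 1):
  n = 1: D(1) = 1(1 + 10/3) = 13/3; numerator = -1(1) = -1; a_1 = (-1)/(13/3) = -3/13
  n = 2: D(2) = 2(2 + 10/3) = 32/3; numerator = -1(-3/13) = 3/13; a_2 = (3/13)/(32/3) = 9/416
  n = 3: D(3) = 3(3 + 10/3) = 19; numerator = -1(9/416) = -9/416; a_3 = (-9/416)/(19) = -9/7904
  n = 4: D(4) = 4(4 + 10/3) = 88/3; numerator = -1(-9/7904) = 9/7904; a_4 = (9/7904)/(88/3) = 27/695552

r = 5/3; a_0 = 1; a_1 = -3/13; a_2 = 9/416; a_3 = -9/7904; a_4 = 27/695552


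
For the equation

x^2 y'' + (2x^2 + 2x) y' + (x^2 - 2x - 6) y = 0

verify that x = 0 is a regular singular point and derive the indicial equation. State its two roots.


Divide by x^2 to reach normal form y'' + P_1(x) y' + P_2(x) y = 0 with P_1(x) = 2 + 2/x and P_2(x) = 1 - 2/x - 6/x^2.
x = 0 is a singular point because the y'-coefficient 2 + 2/x has a pole at x = 0 and the y-coefficient 1 - 2/x - 6/x^2 has a pole at x = 0.
It is a regular singular point because x P_1(x) = p(x) = 2x + 2 and x^2 P_2(x) = q(x) = x^2 - 2x - 6 are polynomials, hence analytic at x = 0.
p(0) = 2,  q(0) = -6.
Indicial equation: r(r-1) + p(0) r + q(0) = 0, i.e. r^2 + (p(0) - 1) r + q(0) = 0, i.e. r^2 + 1 r - 6 = 0.
Discriminant: (1)^2 - 4(-6) = 25, so r = (-1 ± 5)/2.
Solving: r_1 = 2, r_2 = -3.

indicial: r^2 + 1 r - 6 = 0; roots r_1 = 2, r_2 = -3


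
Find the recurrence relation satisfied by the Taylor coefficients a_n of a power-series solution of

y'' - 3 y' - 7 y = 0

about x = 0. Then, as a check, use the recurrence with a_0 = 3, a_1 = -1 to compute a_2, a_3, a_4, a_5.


Substitute y = sum_n a_n x^n.
y''(x) has coefficient (n+2)(n+1) a_{n+2} at x^n;
-3 y'(x) has coefficient -3 (n+1) a_{n+1} at x^n;
-7 y(x) has coefficient -7 a_n at x^n.
Matching x^n: (n+2)(n+1) a_{n+2} - 3 (n+1) a_{n+1} - 7 a_n = 0.
Thus a_{n+2} = [3 (n+1) a_{n+1} + 7 a_n] / ((n+1)(n+2)).

Check with a_0 = 3, a_1 = -1 (apply the recurrence for n = 0, 1, 2, 3): a_0 = 3, a_1 = -1, a_2 = 9, a_3 = 47/6, a_4 = 89/8, a_5 = 113/12.

a_(n+2) = [3 (n+1) a_(n+1) + 7 a_n] / ((n+1)(n+2)); check: a_0 = 3, a_1 = -1, a_2 = 9, a_3 = 47/6, a_4 = 89/8, a_5 = 113/12


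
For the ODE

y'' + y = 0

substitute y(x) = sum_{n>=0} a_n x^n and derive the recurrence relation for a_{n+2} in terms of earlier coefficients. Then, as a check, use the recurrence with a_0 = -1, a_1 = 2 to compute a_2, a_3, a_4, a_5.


Substitute y = sum_n a_n x^n into y'' + (const) y = 0.
y''(x) = sum_{n>=0} (n+2)(n+1) a_{n+2} x^n.
The ODE becomes sum_n [(n+2)(n+1) a_{n+2} + 1 a_n] x^n = 0.
Setting each coefficient to zero gives the recurrence:
  (n+2)(n+1) a_{n+2} + 1 a_n = 0,
  a_{n+2} = -1 / ((n+1)(n+2)) a_n.

Check with a_0 = -1, a_1 = 2 (apply the recurrence for n = 0, 1, 2, 3): a_0 = -1, a_1 = 2, a_2 = 1/2, a_3 = -1/3, a_4 = -1/24, a_5 = 1/60.

a_{n+2} = -1/((n+1)(n+2)) * a_n; check: a_0 = -1, a_1 = 2, a_2 = 1/2, a_3 = -1/3, a_4 = -1/24, a_5 = 1/60


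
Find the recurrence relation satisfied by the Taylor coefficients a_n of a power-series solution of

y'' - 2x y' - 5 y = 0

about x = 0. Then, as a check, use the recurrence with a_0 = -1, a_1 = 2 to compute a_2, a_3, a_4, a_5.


Substitute y = sum_n a_n x^n.
y''(x) has coefficient (n+2)(n+1) a_{n+2} at x^n;
-2 x y'(x) has coefficient -2 n a_n at x^n (shift);
-5 y(x) has coefficient -5 a_n at x^n.
Matching x^n: (n+2)(n+1) a_{n+2} + (-2n - 5) a_n = 0.
Thus a_{n+2} = (2n + 5) / ((n+1)(n+2)) * a_n.

Check with a_0 = -1, a_1 = 2 (apply the recurrence for n = 0, 1, 2, 3): a_0 = -1, a_1 = 2, a_2 = -5/2, a_3 = 7/3, a_4 = -15/8, a_5 = 77/60.

a_(n+2) = (2n + 5) / ((n+1)(n+2)) * a_n; check: a_0 = -1, a_1 = 2, a_2 = -5/2, a_3 = 7/3, a_4 = -15/8, a_5 = 77/60


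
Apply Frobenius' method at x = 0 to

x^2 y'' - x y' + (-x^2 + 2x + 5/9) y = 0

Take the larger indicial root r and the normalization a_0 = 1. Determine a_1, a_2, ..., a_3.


Write in Frobenius form y'' + (p(x)/x) y' + (q(x)/x^2) y = 0:
  p(x) = -1,  q(x) = -x^2 + 2x + 5/9.
Indicial equation: r(r-1) + (-1) r + (5/9) = 0 -> roots r_1 = 5/3, r_2 = 1/3.
Take r = r_1 = 5/3. Let y(x) = x^r sum_{n>=0} a_n x^n with a_0 = 1.
Substitute y = x^r sum a_n x^n and match x^{r+n}. The recurrence is
  D(n) a_n + 2 a_{n-1} - 1 a_{n-2} = 0,  where D(n) = (r+n)(r+n-1) + (-1)(r+n) + (5/9).
  a_n = [-2 a_{n-1} + 1 a_{n-2}] / D(n).
Since the indicial polynomial factors as (r - r_1)(r - r_2), D(n) = (r_1 + n - r_1)(r_1 + n - r_2) = n(n + 4/3).
Evaluating step by step (a_0 = 1):
  n = 1: D(1) = 1(1 + 4/3) = 7/3; numerator = -2(1) = -2; a_1 = (-2)/(7/3) = -6/7
  n = 2: D(2) = 2(2 + 4/3) = 20/3; numerator = -2(-6/7) + 1(1) = 19/7; a_2 = (19/7)/(20/3) = 57/140
  n = 3: D(3) = 3(3 + 4/3) = 13; numerator = -2(57/140) + 1(-6/7) = -117/70; a_3 = (-117/70)/(13) = -9/70

r = 5/3; a_0 = 1; a_1 = -6/7; a_2 = 57/140; a_3 = -9/70


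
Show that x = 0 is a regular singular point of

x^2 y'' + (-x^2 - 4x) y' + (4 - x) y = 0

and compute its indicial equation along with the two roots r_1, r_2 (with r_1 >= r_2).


Divide by x^2 to reach normal form y'' + P_1(x) y' + P_2(x) y = 0 with P_1(x) = -1 - 4/x and P_2(x) = -1/x + 4/x^2.
x = 0 is a singular point because the y'-coefficient -1 - 4/x has a pole at x = 0 and the y-coefficient -1/x + 4/x^2 has a pole at x = 0.
It is a regular singular point because x P_1(x) = p(x) = -x - 4 and x^2 P_2(x) = q(x) = 4 - x are polynomials, hence analytic at x = 0.
p(0) = -4,  q(0) = 4.
Indicial equation: r(r-1) + p(0) r + q(0) = 0, i.e. r^2 + (p(0) - 1) r + q(0) = 0, i.e. r^2 - 5 r + 4 = 0.
Discriminant: (-5)^2 - 4(4) = 9, so r = (5 ± 3)/2.
Solving: r_1 = 4, r_2 = 1.

indicial: r^2 - 5 r + 4 = 0; roots r_1 = 4, r_2 = 1


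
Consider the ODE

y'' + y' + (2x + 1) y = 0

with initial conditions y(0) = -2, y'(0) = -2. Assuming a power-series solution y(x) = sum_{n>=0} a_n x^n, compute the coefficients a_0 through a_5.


Ansatz: y(x) = sum_{n>=0} a_n x^n, so y'(x) = sum_{n>=1} n a_n x^(n-1) and y''(x) = sum_{n>=2} n(n-1) a_n x^(n-2).
Substitute into P(x) y'' + Q(x) y' + R(x) y = 0 with P(x) = 1, Q(x) = 1, R(x) = 2x + 1, and match powers of x.
Initial conditions: a_0 = -2, a_1 = -2.
Setting the coefficient of each power of x to zero and solving order by order (substituting the coefficients already found):
  x^0: 2 a_2 + a_1 + a_0 = 0  ->  2 a_2 = -a_1 - a_0 = 4  ->  a_2 = 2
  x^1: 6 a_3 + 2 a_2 + a_1 + 2 a_0 = 0  ->  6 a_3 = -2 a_2 - a_1 - 2 a_0 = 2  ->  a_3 = 1/3
  x^2: 12 a_4 + 3 a_3 + a_2 + 2 a_1 = 0  ->  12 a_4 = -3 a_3 - a_2 - 2 a_1 = 1  ->  a_4 = 1/12
  x^3: 20 a_5 + 4 a_4 + a_3 + 2 a_2 = 0  ->  20 a_5 = -4 a_4 - a_3 - 2 a_2 = -14/3  ->  a_5 = -7/30
Truncated series: y(x) = -2 - 2 x + 2 x^2 + (1/3) x^3 + (1/12) x^4 - (7/30) x^5 + O(x^6).

a_0 = -2; a_1 = -2; a_2 = 2; a_3 = 1/3; a_4 = 1/12; a_5 = -7/30


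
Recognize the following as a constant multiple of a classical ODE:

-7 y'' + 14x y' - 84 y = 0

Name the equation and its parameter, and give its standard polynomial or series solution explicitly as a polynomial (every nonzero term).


All three coefficients share the factor -7; dividing through by -7 gives  y'' - 2x y' + 12 y = 0.
This matches the Hermite equation y'' - 2x y' + 2n y = 0 with 2n = 12, so n = 6; the polynomial solution is H_6(x).
With y = sum_k a_k x^k, matching x^k gives (k+2)(k+1) a_{k+2} = 2(k - n) a_k = 2(k - 6) a_k. The right side vanishes at k = 6, so the series with the parity of 6 terminates at degree 6.
Standard normalization: leading coefficient of H_n is 2^n, so a_6 = 2^6 = 64. Work downward with a_k = (k+1)(k+2) a_{k+2} / (2(k - n)):
  a_4 = (5)(6)(64) / (2(4 - 6)) = 1920/(-4) = -480
  a_2 = (3)(4)(-480) / (2(2 - 6)) = -5760/(-8) = 720
  a_0 = (1)(2)(720) / (2(0 - 6)) = 1440/(-12) = -120
Hence H_6(x) = 64 x^6 - 480 x^4 + 720 x^2 - 120.

H_6(x); series = 64 x^6 - 480 x^4 + 720 x^2 - 120


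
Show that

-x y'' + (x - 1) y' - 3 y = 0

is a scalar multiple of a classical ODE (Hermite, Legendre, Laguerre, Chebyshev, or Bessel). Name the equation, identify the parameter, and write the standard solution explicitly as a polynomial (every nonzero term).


All three coefficients share the factor -1; dividing through by -1 gives  x y'' + (1 - x) y' + 3 y = 0.
This matches the Laguerre equation x y'' + (1 - x) y' + n y = 0 with n = 3; the polynomial solution is L_3(x).
With y = sum_k a_k x^k, matching x^k gives (k+1)k a_{k+1} + (k+1) a_{k+1} - k a_k + n a_k = 0, i.e. (k+1)^2 a_{k+1} = (k - n) a_k = (k - 3) a_k. The right side vanishes at k = 3, so the series terminates at degree 3.
Standard normalization L_n(0) = 1 gives a_0 = 1. Work upward with a_{k+1} = (k - 3) a_k / (k+1)^2:
  a_1 = (0 - 3)(1) / 1^2 = -3/1 = -3
  a_2 = (1 - 3)(-3) / 2^2 = 6/4 = 3/2
  a_3 = (2 - 3)(3/2) / 3^2 = (-3/2)/9 = -1/6
Hence L_3(x) = -x^3/6 + 3 x^2/2 - 3 x + 1.

L_3(x); series = -x^3/6 + 3 x^2/2 - 3 x + 1


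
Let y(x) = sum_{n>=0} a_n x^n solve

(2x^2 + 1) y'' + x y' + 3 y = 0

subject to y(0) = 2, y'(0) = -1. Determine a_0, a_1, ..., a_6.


Ansatz: y(x) = sum_{n>=0} a_n x^n, so y'(x) = sum_{n>=1} n a_n x^(n-1) and y''(x) = sum_{n>=2} n(n-1) a_n x^(n-2).
Substitute into P(x) y'' + Q(x) y' + R(x) y = 0 with P(x) = 2x^2 + 1, Q(x) = x, R(x) = 3, and match powers of x.
Initial conditions: a_0 = 2, a_1 = -1.
Setting the coefficient of each power of x to zero and solving order by order (substituting the coefficients already found):
  x^0: 2 a_2 + 3 a_0 = 0  ->  2 a_2 = -3 a_0 = -6  ->  a_2 = -3
  x^1: 6 a_3 + 4 a_1 = 0  ->  6 a_3 = -4 a_1 = 4  ->  a_3 = 2/3
  x^2: 12 a_4 + 9 a_2 = 0  ->  12 a_4 = -9 a_2 = 27  ->  a_4 = 9/4
  x^3: 20 a_5 + 18 a_3 = 0  ->  20 a_5 = -18 a_3 = -12  ->  a_5 = -3/5
  x^4: 30 a_6 + 31 a_4 = 0  ->  30 a_6 = -31 a_4 = -279/4  ->  a_6 = -93/40
Truncated series: y(x) = 2 - x - 3 x^2 + (2/3) x^3 + (9/4) x^4 - (3/5) x^5 - (93/40) x^6 + O(x^7).

a_0 = 2; a_1 = -1; a_2 = -3; a_3 = 2/3; a_4 = 9/4; a_5 = -3/5; a_6 = -93/40


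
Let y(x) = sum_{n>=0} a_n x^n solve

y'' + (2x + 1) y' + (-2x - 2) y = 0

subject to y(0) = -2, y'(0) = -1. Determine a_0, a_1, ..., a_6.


Ansatz: y(x) = sum_{n>=0} a_n x^n, so y'(x) = sum_{n>=1} n a_n x^(n-1) and y''(x) = sum_{n>=2} n(n-1) a_n x^(n-2).
Substitute into P(x) y'' + Q(x) y' + R(x) y = 0 with P(x) = 1, Q(x) = 2x + 1, R(x) = -2x - 2, and match powers of x.
Initial conditions: a_0 = -2, a_1 = -1.
Setting the coefficient of each power of x to zero and solving order by order (substituting the coefficients already found):
  x^0: 2 a_2 + a_1 - 2 a_0 = 0  ->  2 a_2 = -a_1 + 2 a_0 = -3  ->  a_2 = -3/2
  x^1: 6 a_3 + 2 a_2 - 2 a_0 = 0  ->  6 a_3 = -2 a_2 + 2 a_0 = -1  ->  a_3 = -1/6
  x^2: 12 a_4 + 3 a_3 + 2 a_2 - 2 a_1 = 0  ->  12 a_4 = -3 a_3 - 2 a_2 + 2 a_1 = 3/2  ->  a_4 = 1/8
  x^3: 20 a_5 + 4 a_4 + 4 a_3 - 2 a_2 = 0  ->  20 a_5 = -4 a_4 - 4 a_3 + 2 a_2 = -17/6  ->  a_5 = -17/120
  x^4: 30 a_6 + 5 a_5 + 6 a_4 - 2 a_3 = 0  ->  30 a_6 = -5 a_5 - 6 a_4 + 2 a_3 = -3/8  ->  a_6 = -1/80
Truncated series: y(x) = -2 - x - (3/2) x^2 - (1/6) x^3 + (1/8) x^4 - (17/120) x^5 - (1/80) x^6 + O(x^7).

a_0 = -2; a_1 = -1; a_2 = -3/2; a_3 = -1/6; a_4 = 1/8; a_5 = -17/120; a_6 = -1/80


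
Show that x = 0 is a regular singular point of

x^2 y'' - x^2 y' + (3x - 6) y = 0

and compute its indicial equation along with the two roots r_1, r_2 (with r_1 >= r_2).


Divide by x^2 to reach normal form y'' + P_1(x) y' + P_2(x) y = 0 with P_1(x) = -1 and P_2(x) = 3/x - 6/x^2.
x = 0 is a singular point because the y-coefficient 3/x - 6/x^2 has a pole at x = 0.
It is a regular singular point because x P_1(x) = p(x) = -x and x^2 P_2(x) = q(x) = 3x - 6 are polynomials, hence analytic at x = 0.
p(0) = 0,  q(0) = -6.
Indicial equation: r(r-1) + p(0) r + q(0) = 0, i.e. r^2 + (p(0) - 1) r + q(0) = 0, i.e. r^2 - 1 r - 6 = 0.
Discriminant: (-1)^2 - 4(-6) = 25, so r = (1 ± 5)/2.
Solving: r_1 = 3, r_2 = -2.

indicial: r^2 - 1 r - 6 = 0; roots r_1 = 3, r_2 = -2


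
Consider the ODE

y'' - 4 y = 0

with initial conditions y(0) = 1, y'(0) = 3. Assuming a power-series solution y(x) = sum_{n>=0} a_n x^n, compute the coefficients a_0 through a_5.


Ansatz: y(x) = sum_{n>=0} a_n x^n, so y'(x) = sum_{n>=1} n a_n x^(n-1) and y''(x) = sum_{n>=2} n(n-1) a_n x^(n-2).
Substitute into P(x) y'' + Q(x) y' + R(x) y = 0 with P(x) = 1, Q(x) = 0, R(x) = -4, and match powers of x.
Initial conditions: a_0 = 1, a_1 = 3.
Setting the coefficient of each power of x to zero and solving order by order (substituting the coefficients already found):
  x^0: 2 a_2 - 4 a_0 = 0  ->  2 a_2 = 4 a_0 = 4  ->  a_2 = 2
  x^1: 6 a_3 - 4 a_1 = 0  ->  6 a_3 = 4 a_1 = 12  ->  a_3 = 2
  x^2: 12 a_4 - 4 a_2 = 0  ->  12 a_4 = 4 a_2 = 8  ->  a_4 = 2/3
  x^3: 20 a_5 - 4 a_3 = 0  ->  20 a_5 = 4 a_3 = 8  ->  a_5 = 2/5
Truncated series: y(x) = 1 + 3 x + 2 x^2 + 2 x^3 + (2/3) x^4 + (2/5) x^5 + O(x^6).

a_0 = 1; a_1 = 3; a_2 = 2; a_3 = 2; a_4 = 2/3; a_5 = 2/5


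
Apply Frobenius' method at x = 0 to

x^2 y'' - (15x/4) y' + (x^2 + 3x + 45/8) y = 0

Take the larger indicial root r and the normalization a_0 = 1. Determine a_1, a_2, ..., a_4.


Write in Frobenius form y'' + (p(x)/x) y' + (q(x)/x^2) y = 0:
  p(x) = -15/4,  q(x) = x^2 + 3x + 45/8.
Indicial equation: r(r-1) + (-15/4) r + (45/8) = 0 -> roots r_1 = 5/2, r_2 = 9/4.
Take r = r_1 = 5/2. Let y(x) = x^r sum_{n>=0} a_n x^n with a_0 = 1.
Substitute y = x^r sum a_n x^n and match x^{r+n}. The recurrence is
  D(n) a_n + 3 a_{n-1} + 1 a_{n-2} = 0,  where D(n) = (r+n)(r+n-1) + (-15/4)(r+n) + (45/8).
  a_n = [-3 a_{n-1} - 1 a_{n-2}] / D(n).
Since the indicial polynomial factors as (r - r_1)(r - r_2), D(n) = (r_1 + n - r_1)(r_1 + n - r_2) = n(n + 1/4).
Evaluating step by step (a_0 = 1):
  n = 1: D(1) = 1(1 + 1/4) = 5/4; numerator = -3(1) = -3; a_1 = (-3)/(5/4) = -12/5
  n = 2: D(2) = 2(2 + 1/4) = 9/2; numerator = -3(-12/5) - 1(1) = 31/5; a_2 = (31/5)/(9/2) = 62/45
  n = 3: D(3) = 3(3 + 1/4) = 39/4; numerator = -3(62/45) - 1(-12/5) = -26/15; a_3 = (-26/15)/(39/4) = -8/45
  n = 4: D(4) = 4(4 + 1/4) = 17; numerator = -3(-8/45) - 1(62/45) = -38/45; a_4 = (-38/45)/(17) = -38/765

r = 5/2; a_0 = 1; a_1 = -12/5; a_2 = 62/45; a_3 = -8/45; a_4 = -38/765


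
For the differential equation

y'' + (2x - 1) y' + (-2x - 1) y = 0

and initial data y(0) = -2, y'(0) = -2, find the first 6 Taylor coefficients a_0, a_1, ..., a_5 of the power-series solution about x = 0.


Ansatz: y(x) = sum_{n>=0} a_n x^n, so y'(x) = sum_{n>=1} n a_n x^(n-1) and y''(x) = sum_{n>=2} n(n-1) a_n x^(n-2).
Substitute into P(x) y'' + Q(x) y' + R(x) y = 0 with P(x) = 1, Q(x) = 2x - 1, R(x) = -2x - 1, and match powers of x.
Initial conditions: a_0 = -2, a_1 = -2.
Setting the coefficient of each power of x to zero and solving order by order (substituting the coefficients already found):
  x^0: 2 a_2 - a_1 - a_0 = 0  ->  2 a_2 = a_1 + a_0 = -4  ->  a_2 = -2
  x^1: 6 a_3 - 2 a_2 + a_1 - 2 a_0 = 0  ->  6 a_3 = 2 a_2 - a_1 + 2 a_0 = -6  ->  a_3 = -1
  x^2: 12 a_4 - 3 a_3 + 3 a_2 - 2 a_1 = 0  ->  12 a_4 = 3 a_3 - 3 a_2 + 2 a_1 = -1  ->  a_4 = -1/12
  x^3: 20 a_5 - 4 a_4 + 5 a_3 - 2 a_2 = 0  ->  20 a_5 = 4 a_4 - 5 a_3 + 2 a_2 = 2/3  ->  a_5 = 1/30
Truncated series: y(x) = -2 - 2 x - 2 x^2 - x^3 - (1/12) x^4 + (1/30) x^5 + O(x^6).

a_0 = -2; a_1 = -2; a_2 = -2; a_3 = -1; a_4 = -1/12; a_5 = 1/30
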